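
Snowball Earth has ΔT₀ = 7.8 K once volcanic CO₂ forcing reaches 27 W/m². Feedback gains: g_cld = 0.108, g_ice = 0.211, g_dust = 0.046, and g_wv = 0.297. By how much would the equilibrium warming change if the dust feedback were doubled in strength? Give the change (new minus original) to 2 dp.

Original: g = 0.662, ΔT = 7.8/(1−0.662) = 23.0769 K.
With doubled dust: g' = 0.708, ΔT' = 7.8/(1−0.708) = 26.7123 K.
Change = 26.7123 − 23.0769 = 3.64 K.

3.64 K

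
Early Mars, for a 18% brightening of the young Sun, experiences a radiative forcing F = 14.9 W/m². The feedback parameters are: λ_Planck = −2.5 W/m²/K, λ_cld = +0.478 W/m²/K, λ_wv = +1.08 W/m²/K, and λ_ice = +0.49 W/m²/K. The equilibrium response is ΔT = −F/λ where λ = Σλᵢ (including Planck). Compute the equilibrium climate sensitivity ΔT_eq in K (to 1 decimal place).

Net feedback parameter λ = (−2.5) + (+0.478) + (+1.08) + (+0.49) = -0.452 W/m²/K.
ΔT = −F/λ = −14.9/(-0.452) = 33.0 K.

33.0 K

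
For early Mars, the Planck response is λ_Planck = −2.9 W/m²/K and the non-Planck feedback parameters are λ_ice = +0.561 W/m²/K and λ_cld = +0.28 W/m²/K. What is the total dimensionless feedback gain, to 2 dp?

Convert to gains: g_ice = 0.561/2.9 = 0.1934; g_cld = 0.28/2.9 = 0.09655.
Total gain g = 0.28995.

0.29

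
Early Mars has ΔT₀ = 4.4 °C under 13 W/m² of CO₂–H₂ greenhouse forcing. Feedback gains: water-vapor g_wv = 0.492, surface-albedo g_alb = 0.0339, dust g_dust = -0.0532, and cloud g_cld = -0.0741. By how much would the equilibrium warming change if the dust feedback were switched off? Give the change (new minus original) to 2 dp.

Original: g = 0.3986, ΔT = 4.4/(1−0.3986) = 7.3163 °C.
Without dust: g' = 0.4518, ΔT' = 4.4/(1−0.4518) = 8.0263 °C.
Change = 8.0263 − 7.3163 = 0.71 °C.

0.71 °C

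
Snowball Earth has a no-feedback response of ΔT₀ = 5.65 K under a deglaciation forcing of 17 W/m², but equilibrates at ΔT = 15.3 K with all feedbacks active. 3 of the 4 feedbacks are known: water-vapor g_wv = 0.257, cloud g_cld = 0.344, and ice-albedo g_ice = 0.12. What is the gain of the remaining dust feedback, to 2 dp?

Amplification A = ΔT/ΔT₀ = 15.3/5.65 = 2.708.
Total gain g = 1 − 1/A = 1 − 1/2.708 = 0.6307.
Known gains sum to 0.257 + 0.344 + 0.12 = 0.721.
g_dust = 0.6307 − 0.721 = -0.09.

-0.09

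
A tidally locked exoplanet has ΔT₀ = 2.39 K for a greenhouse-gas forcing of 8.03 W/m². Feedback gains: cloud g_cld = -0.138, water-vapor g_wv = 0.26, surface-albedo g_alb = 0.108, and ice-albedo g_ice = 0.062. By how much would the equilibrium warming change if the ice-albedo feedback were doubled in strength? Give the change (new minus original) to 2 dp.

0.32 K

Original: g = 0.292, ΔT = 2.39/(1−0.292) = 3.3757 K.
With doubled ice-albedo: g' = 0.354, ΔT' = 2.39/(1−0.354) = 3.6997 K.
Change = 3.6997 − 3.3757 = 0.32 K.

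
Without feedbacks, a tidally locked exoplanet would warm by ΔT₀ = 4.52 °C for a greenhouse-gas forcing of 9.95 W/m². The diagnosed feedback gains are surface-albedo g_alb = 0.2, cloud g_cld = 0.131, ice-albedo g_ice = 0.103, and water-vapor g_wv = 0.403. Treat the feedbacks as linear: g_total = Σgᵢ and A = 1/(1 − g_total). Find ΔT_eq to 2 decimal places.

Total gain g = 0.2 + 0.131 + 0.103 + 0.403 = 0.837.
Amplification A = 1/(1 − 0.837) = 6.135.
ΔT = 4.52 × 6.135 = 27.73 °C.

27.73 °C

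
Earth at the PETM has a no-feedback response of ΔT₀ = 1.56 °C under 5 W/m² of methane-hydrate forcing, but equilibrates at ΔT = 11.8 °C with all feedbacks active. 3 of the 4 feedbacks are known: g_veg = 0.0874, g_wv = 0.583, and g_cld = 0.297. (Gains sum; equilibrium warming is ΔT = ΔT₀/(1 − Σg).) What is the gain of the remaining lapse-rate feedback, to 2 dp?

Amplification A = ΔT/ΔT₀ = 11.8/1.56 = 7.564.
Total gain g = 1 − 1/A = 1 − 1/7.564 = 0.8678.
Known gains sum to 0.0874 + 0.583 + 0.297 = 0.9674.
g_lr = 0.8678 − 0.9674 = -0.10.

-0.10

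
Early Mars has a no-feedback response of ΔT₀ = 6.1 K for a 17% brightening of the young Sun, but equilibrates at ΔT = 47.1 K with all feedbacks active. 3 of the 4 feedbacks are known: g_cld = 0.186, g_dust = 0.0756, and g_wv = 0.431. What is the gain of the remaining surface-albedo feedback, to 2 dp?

Amplification A = ΔT/ΔT₀ = 47.1/6.1 = 7.721.
Total gain g = 1 − 1/A = 1 − 1/7.721 = 0.8705.
Known gains sum to 0.186 + 0.0756 + 0.431 = 0.6926.
g_alb = 0.8705 − 0.6926 = 0.18.

0.18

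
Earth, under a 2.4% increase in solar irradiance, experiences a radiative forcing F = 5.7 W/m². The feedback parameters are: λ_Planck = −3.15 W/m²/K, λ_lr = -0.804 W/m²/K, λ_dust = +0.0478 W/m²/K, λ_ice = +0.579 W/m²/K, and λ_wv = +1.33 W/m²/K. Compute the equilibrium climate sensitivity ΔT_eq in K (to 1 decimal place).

Net feedback parameter λ = (−3.15) + (-0.804) + (+0.0478) + (+0.579) + (+1.33) = -1.9972 W/m²/K.
ΔT = −F/λ = −5.7/(-1.9972) = 2.9 K.

2.9 K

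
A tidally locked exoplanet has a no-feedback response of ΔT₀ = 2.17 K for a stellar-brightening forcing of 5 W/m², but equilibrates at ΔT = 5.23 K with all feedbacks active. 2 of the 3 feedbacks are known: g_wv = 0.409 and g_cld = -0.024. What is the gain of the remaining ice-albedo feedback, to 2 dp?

0.20

Amplification A = ΔT/ΔT₀ = 5.23/2.17 = 2.41.
Total gain g = 1 − 1/A = 1 − 1/2.41 = 0.5851.
Known gains sum to 0.409 − 0.024 = 0.385.
g_ice = 0.5851 − 0.385 = 0.20.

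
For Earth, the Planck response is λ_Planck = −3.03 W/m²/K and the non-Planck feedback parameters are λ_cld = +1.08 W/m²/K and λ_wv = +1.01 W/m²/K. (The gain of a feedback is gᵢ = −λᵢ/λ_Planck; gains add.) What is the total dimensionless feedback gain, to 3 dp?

0.690

Convert to gains: g_cld = 1.08/3.03 = 0.3564; g_wv = 1.01/3.03 = 0.3333.
Total gain g = 0.6897.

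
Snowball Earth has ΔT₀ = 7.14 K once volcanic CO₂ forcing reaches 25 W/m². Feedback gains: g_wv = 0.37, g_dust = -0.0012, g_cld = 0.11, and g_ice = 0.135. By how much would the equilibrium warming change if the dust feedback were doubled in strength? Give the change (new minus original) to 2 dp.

Original: g = 0.6138, ΔT = 7.14/(1−0.6138) = 18.4878 K.
With doubled dust: g' = 0.6126, ΔT' = 7.14/(1−0.6126) = 18.4306 K.
Change = 18.4306 − 18.4878 = -0.06 K.

-0.06 K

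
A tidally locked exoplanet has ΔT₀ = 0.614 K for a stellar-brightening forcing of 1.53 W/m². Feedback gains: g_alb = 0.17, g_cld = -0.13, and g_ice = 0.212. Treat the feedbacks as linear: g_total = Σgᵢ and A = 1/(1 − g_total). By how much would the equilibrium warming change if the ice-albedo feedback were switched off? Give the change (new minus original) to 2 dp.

Original: g = 0.252, ΔT = 0.614/(1−0.252) = 0.8209 K.
Without ice-albedo: g' = 0.04, ΔT' = 0.614/(1−0.04) = 0.6396 K.
Change = 0.6396 − 0.8209 = -0.18 K.

-0.18 K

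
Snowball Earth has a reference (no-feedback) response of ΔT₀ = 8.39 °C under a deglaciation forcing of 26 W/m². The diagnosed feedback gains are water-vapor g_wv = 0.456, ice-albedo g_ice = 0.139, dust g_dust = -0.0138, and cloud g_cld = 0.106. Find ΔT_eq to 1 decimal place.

26.8 °C

Total gain g = 0.456 + 0.139 − 0.0138 + 0.106 = 0.6872.
Amplification A = 1/(1 − 0.6872) = 3.197.
ΔT = 8.39 × 3.197 = 26.8 °C.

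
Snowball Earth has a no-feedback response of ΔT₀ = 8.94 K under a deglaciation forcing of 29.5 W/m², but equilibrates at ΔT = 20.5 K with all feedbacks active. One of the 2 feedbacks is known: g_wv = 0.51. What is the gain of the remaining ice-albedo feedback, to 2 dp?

Amplification A = ΔT/ΔT₀ = 20.5/8.94 = 2.293.
Total gain g = 1 − 1/A = 1 − 1/2.293 = 0.5639.
The known gain is 0.51.
g_ice = 0.5639 − 0.51 = 0.05.

0.05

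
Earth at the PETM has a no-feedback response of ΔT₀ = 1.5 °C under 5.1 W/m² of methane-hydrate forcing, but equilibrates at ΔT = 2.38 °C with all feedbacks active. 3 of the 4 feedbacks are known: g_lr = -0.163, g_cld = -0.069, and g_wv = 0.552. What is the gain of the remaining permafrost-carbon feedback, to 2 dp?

0.05

Amplification A = ΔT/ΔT₀ = 2.38/1.5 = 1.587.
Total gain g = 1 − 1/A = 1 − 1/1.587 = 0.3699.
Known gains sum to -0.163 − 0.069 + 0.552 = 0.32.
g_pf = 0.3699 − 0.32 = 0.05.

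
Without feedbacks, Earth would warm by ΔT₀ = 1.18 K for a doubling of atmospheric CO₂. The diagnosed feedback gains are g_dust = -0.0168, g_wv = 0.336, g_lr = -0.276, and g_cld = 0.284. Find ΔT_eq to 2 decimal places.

1.75 K

Total gain g = -0.0168 + 0.336 − 0.276 + 0.284 = 0.3272.
Amplification A = 1/(1 − 0.3272) = 1.486.
ΔT = 1.18 × 1.486 = 1.75 K.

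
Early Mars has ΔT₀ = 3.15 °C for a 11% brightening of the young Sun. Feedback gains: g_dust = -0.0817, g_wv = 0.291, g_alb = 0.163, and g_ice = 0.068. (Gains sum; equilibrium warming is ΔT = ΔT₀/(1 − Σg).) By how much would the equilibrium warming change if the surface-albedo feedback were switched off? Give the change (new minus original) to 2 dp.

-1.27 °C

Original: g = 0.4403, ΔT = 3.15/(1−0.4403) = 5.6280 °C.
Without surface-albedo: g' = 0.2773, ΔT' = 3.15/(1−0.2773) = 4.3587 °C.
Change = 4.3587 − 5.6280 = -1.27 °C.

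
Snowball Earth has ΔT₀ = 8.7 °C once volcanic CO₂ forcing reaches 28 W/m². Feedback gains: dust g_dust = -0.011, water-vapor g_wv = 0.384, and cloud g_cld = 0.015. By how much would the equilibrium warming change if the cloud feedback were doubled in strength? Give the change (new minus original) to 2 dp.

Original: g = 0.388, ΔT = 8.7/(1−0.388) = 14.2157 °C.
With doubled cloud: g' = 0.403, ΔT' = 8.7/(1−0.403) = 14.5729 °C.
Change = 14.5729 − 14.2157 = 0.36 °C.

0.36 °C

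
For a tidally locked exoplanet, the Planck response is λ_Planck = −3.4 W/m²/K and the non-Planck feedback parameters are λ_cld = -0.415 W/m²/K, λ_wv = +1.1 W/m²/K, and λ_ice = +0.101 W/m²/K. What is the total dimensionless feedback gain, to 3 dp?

0.231

Convert to gains: g_cld = -0.415/3.4 = -0.1221; g_wv = 1.1/3.4 = 0.3235; g_ice = 0.101/3.4 = 0.02971.
Total gain g = 0.23111.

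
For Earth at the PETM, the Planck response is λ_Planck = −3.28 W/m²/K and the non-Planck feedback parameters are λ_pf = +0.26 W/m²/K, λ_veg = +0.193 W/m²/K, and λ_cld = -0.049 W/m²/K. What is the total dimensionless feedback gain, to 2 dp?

Convert to gains: g_pf = 0.26/3.28 = 0.07927; g_veg = 0.193/3.28 = 0.05884; g_cld = -0.049/3.28 = -0.01494.
Total gain g = 0.12317.

0.12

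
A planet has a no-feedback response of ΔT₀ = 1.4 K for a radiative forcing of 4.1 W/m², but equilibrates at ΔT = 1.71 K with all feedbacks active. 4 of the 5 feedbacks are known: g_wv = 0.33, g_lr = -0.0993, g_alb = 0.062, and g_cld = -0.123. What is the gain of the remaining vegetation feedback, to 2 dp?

0.01

Amplification A = ΔT/ΔT₀ = 1.71/1.4 = 1.221.
Total gain g = 1 − 1/A = 1 − 1/1.221 = 0.181.
Known gains sum to 0.33 − 0.0993 + 0.062 − 0.123 = 0.1697.
g_veg = 0.181 − 0.1697 = 0.01.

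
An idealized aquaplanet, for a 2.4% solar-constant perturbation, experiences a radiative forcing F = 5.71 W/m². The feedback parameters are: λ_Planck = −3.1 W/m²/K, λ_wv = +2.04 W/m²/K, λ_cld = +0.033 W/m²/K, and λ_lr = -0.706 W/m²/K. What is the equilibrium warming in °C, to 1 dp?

Net feedback parameter λ = (−3.1) + (+2.04) + (+0.033) + (-0.706) = -1.733 W/m²/K.
ΔT = −F/λ = −5.71/(-1.733) = 3.3 °C.

3.3 °C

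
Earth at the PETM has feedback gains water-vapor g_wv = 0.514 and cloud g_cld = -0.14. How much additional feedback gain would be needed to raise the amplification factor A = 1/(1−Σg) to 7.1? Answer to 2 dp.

0.49

Current total gain = 0.374.
Target gain for A = 7.1: g* = 1 − 1/7.1 = 0.8592.
Additional gain needed = 0.8592 − 0.374 = 0.49.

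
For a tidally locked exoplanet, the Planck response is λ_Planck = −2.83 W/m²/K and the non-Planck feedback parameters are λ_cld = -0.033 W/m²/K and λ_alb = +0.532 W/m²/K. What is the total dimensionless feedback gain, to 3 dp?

0.176

Convert to gains: g_cld = -0.033/2.83 = -0.01166; g_alb = 0.532/2.83 = 0.188.
Total gain g = 0.17634.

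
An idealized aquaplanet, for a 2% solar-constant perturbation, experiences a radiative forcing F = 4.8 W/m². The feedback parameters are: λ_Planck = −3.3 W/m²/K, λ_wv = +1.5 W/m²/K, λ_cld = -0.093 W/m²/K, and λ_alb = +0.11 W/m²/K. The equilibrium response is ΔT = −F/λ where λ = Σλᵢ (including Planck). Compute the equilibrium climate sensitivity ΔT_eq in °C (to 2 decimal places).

2.69 °C

Net feedback parameter λ = (−3.3) + (+1.5) + (-0.093) + (+0.11) = -1.783 W/m²/K.
ΔT = −F/λ = −4.8/(-1.783) = 2.69 °C.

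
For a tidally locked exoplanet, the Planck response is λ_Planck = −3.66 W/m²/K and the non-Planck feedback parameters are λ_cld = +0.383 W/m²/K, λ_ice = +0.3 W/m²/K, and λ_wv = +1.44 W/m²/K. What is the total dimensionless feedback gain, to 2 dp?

Convert to gains: g_cld = 0.383/3.66 = 0.1046; g_ice = 0.3/3.66 = 0.08197; g_wv = 1.44/3.66 = 0.3934.
Total gain g = 0.57997.

0.58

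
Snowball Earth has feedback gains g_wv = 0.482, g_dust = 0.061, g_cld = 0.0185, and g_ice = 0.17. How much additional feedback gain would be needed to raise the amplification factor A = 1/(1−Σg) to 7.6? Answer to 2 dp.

0.14

Current total gain = 0.7315.
Target gain for A = 7.6: g* = 1 − 1/7.6 = 0.8684.
Additional gain needed = 0.8684 − 0.7315 = 0.14.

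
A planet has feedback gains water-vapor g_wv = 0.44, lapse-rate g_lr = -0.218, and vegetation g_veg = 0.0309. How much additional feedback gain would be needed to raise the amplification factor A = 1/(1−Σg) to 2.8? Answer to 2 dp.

0.39

Current total gain = 0.2529.
Target gain for A = 2.8: g* = 1 − 1/2.8 = 0.6429.
Additional gain needed = 0.6429 − 0.2529 = 0.39.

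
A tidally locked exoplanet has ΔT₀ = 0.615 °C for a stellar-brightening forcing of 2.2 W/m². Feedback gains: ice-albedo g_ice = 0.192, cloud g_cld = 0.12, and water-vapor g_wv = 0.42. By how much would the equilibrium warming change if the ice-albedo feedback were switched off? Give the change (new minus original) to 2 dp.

Original: g = 0.732, ΔT = 0.615/(1−0.732) = 2.2948 °C.
Without ice-albedo: g' = 0.54, ΔT' = 0.615/(1−0.54) = 1.3370 °C.
Change = 1.3370 − 2.2948 = -0.96 °C.

-0.96 °C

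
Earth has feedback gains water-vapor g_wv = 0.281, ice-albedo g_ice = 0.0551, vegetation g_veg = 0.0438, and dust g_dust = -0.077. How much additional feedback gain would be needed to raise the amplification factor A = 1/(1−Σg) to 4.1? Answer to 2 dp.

Current total gain = 0.3029.
Target gain for A = 4.1: g* = 1 − 1/4.1 = 0.7561.
Additional gain needed = 0.7561 − 0.3029 = 0.45.

0.45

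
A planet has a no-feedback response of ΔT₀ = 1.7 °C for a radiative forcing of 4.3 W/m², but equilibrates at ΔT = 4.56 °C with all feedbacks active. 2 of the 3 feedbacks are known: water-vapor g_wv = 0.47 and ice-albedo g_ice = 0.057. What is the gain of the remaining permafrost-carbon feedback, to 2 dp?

Amplification A = ΔT/ΔT₀ = 4.56/1.7 = 2.682.
Total gain g = 1 − 1/A = 1 − 1/2.682 = 0.6271.
Known gains sum to 0.47 + 0.057 = 0.527.
g_pf = 0.6271 − 0.527 = 0.10.

0.10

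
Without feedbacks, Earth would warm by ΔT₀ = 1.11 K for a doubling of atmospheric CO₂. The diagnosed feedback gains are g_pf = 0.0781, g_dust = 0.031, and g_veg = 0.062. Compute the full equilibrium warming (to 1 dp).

Total gain g = 0.0781 + 0.031 + 0.062 = 0.1711.
Amplification A = 1/(1 − 0.1711) = 1.206.
ΔT = 1.11 × 1.206 = 1.3 K.

1.3 K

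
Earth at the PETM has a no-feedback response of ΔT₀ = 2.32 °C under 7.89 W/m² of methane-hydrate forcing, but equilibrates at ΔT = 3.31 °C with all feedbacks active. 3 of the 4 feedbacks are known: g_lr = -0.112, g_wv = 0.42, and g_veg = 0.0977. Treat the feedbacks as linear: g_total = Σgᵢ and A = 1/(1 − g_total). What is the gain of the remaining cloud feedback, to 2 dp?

Amplification A = ΔT/ΔT₀ = 3.31/2.32 = 1.427.
Total gain g = 1 − 1/A = 1 − 1/1.427 = 0.2992.
Known gains sum to -0.112 + 0.42 + 0.0977 = 0.4057.
g_cld = 0.2992 − 0.4057 = -0.11.

-0.11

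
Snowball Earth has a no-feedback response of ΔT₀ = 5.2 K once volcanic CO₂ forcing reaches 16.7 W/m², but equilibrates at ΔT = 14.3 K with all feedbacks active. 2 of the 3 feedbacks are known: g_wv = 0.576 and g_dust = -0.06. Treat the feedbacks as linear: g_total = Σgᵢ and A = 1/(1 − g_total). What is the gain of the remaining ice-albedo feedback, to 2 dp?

0.12

Amplification A = ΔT/ΔT₀ = 14.3/5.2 = 2.75.
Total gain g = 1 − 1/A = 1 − 1/2.75 = 0.6364.
Known gains sum to 0.576 − 0.06 = 0.516.
g_ice = 0.6364 − 0.516 = 0.12.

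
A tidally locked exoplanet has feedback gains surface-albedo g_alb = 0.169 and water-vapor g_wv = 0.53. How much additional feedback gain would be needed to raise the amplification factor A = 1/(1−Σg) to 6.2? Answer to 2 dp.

Current total gain = 0.699.
Target gain for A = 6.2: g* = 1 − 1/6.2 = 0.8387.
Additional gain needed = 0.8387 − 0.699 = 0.14.

0.14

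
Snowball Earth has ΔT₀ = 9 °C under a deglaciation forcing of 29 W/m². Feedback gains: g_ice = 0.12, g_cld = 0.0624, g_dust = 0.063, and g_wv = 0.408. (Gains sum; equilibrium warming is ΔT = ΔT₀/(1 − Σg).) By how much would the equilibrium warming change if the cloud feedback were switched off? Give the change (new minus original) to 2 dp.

-3.96 °C

Original: g = 0.6534, ΔT = 9/(1−0.6534) = 25.9665 °C.
Without cloud: g' = 0.591, ΔT' = 9/(1−0.591) = 22.0049 °C.
Change = 22.0049 − 25.9665 = -3.96 °C.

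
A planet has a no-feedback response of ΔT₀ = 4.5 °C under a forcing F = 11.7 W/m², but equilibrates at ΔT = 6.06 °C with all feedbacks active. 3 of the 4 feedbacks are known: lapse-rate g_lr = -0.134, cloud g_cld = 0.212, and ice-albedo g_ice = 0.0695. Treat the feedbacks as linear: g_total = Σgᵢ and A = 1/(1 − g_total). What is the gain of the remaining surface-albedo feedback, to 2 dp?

Amplification A = ΔT/ΔT₀ = 6.06/4.5 = 1.347.
Total gain g = 1 − 1/A = 1 − 1/1.347 = 0.2576.
Known gains sum to -0.134 + 0.212 + 0.0695 = 0.1475.
g_alb = 0.2576 − 0.1475 = 0.11.

0.11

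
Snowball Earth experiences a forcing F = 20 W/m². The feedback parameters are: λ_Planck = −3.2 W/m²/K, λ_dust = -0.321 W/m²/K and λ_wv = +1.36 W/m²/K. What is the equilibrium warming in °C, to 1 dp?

9.3 °C

Net feedback parameter λ = (−3.2) + (-0.321) + (+1.36) = -2.161 W/m²/K.
ΔT = −F/λ = −20/(-2.161) = 9.3 °C.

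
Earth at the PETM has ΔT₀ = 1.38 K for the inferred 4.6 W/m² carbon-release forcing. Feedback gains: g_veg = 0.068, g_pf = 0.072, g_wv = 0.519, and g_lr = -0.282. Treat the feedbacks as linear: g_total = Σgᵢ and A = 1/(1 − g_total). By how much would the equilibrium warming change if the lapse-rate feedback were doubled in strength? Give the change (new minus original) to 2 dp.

Original: g = 0.377, ΔT = 1.38/(1−0.377) = 2.2151 K.
With doubled lapse-rate: g' = 0.095, ΔT' = 1.38/(1−0.095) = 1.5249 K.
Change = 1.5249 − 2.2151 = -0.69 K.

-0.69 K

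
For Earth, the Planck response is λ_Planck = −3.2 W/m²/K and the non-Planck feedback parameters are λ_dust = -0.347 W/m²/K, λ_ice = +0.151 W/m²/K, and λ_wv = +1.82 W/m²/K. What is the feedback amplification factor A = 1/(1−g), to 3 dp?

Convert to gains: g_dust = -0.347/3.2 = -0.1084; g_ice = 0.151/3.2 = 0.04719; g_wv = 1.82/3.2 = 0.5687.
Total gain g = 0.50749.
A = 1/(1 − 0.50749) = 2.030.

2.030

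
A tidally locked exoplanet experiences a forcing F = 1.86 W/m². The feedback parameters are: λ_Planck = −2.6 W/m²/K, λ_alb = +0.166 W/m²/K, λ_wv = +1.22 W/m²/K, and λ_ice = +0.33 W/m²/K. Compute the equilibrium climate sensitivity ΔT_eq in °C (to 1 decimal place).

Net feedback parameter λ = (−2.6) + (+0.166) + (+1.22) + (+0.33) = -0.884 W/m²/K.
ΔT = −F/λ = −1.86/(-0.884) = 2.1 °C.

2.1 °C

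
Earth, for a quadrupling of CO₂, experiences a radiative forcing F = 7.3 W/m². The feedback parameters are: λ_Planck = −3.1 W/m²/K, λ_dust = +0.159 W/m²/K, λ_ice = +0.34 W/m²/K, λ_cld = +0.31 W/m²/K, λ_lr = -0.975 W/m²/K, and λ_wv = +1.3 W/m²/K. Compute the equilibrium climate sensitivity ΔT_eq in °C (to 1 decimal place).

3.7 °C

Net feedback parameter λ = (−3.1) + (+0.159) + (+0.34) + (+0.31) + (-0.975) + (+1.3) = -1.966 W/m²/K.
ΔT = −F/λ = −7.3/(-1.966) = 3.7 °C.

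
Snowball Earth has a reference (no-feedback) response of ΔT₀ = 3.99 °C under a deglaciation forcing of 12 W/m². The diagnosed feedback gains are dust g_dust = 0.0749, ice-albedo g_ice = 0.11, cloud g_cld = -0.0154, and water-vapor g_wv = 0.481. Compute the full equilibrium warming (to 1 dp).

11.4 °C

Total gain g = 0.0749 + 0.11 − 0.0154 + 0.481 = 0.6505.
Amplification A = 1/(1 − 0.6505) = 2.861.
ΔT = 3.99 × 2.861 = 11.4 °C.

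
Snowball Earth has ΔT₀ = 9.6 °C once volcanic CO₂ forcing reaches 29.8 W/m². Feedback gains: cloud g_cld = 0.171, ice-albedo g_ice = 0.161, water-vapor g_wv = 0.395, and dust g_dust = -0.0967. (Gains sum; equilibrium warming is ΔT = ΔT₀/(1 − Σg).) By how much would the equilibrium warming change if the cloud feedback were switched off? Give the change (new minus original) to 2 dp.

Original: g = 0.6303, ΔT = 9.6/(1−0.6303) = 25.9670 °C.
Without cloud: g' = 0.4593, ΔT' = 9.6/(1−0.4593) = 17.7548 °C.
Change = 17.7548 − 25.9670 = -8.21 °C.

-8.21 °C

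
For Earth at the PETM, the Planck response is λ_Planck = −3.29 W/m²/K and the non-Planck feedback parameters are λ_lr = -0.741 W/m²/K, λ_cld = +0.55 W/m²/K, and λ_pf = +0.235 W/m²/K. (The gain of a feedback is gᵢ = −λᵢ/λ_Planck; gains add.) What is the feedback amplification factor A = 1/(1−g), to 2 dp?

Convert to gains: g_lr = -0.741/3.29 = -0.2252; g_cld = 0.55/3.29 = 0.1672; g_pf = 0.235/3.29 = 0.07143.
Total gain g = 0.01343.
A = 1/(1 − 0.01343) = 1.01.

1.01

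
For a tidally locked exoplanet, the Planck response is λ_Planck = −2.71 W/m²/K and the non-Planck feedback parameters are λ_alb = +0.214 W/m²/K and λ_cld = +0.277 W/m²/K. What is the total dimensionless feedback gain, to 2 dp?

Convert to gains: g_alb = 0.214/2.71 = 0.07897; g_cld = 0.277/2.71 = 0.1022.
Total gain g = 0.18117.

0.18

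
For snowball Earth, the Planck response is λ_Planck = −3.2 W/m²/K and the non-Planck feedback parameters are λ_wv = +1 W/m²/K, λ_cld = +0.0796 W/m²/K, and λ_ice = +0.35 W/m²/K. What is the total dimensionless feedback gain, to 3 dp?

Convert to gains: g_wv = 1/3.2 = 0.3125; g_cld = 0.0796/3.2 = 0.02488; g_ice = 0.35/3.2 = 0.1094.
Total gain g = 0.44678.

0.447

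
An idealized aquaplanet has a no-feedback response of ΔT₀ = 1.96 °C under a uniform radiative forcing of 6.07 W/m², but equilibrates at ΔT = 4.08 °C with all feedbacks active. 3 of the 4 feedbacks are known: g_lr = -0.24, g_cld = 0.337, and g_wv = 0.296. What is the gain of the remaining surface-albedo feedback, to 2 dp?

Amplification A = ΔT/ΔT₀ = 4.08/1.96 = 2.082.
Total gain g = 1 − 1/A = 1 − 1/2.082 = 0.5197.
Known gains sum to -0.24 + 0.337 + 0.296 = 0.393.
g_alb = 0.5197 − 0.393 = 0.13.

0.13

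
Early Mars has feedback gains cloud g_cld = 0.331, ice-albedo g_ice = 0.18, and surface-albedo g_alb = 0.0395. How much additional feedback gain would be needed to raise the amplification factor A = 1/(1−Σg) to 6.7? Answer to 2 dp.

Current total gain = 0.5505.
Target gain for A = 6.7: g* = 1 − 1/6.7 = 0.8507.
Additional gain needed = 0.8507 − 0.5505 = 0.30.

0.30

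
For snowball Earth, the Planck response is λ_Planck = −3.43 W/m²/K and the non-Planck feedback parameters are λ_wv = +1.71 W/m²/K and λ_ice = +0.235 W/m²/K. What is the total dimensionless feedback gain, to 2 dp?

0.57

Convert to gains: g_wv = 1.71/3.43 = 0.4985; g_ice = 0.235/3.43 = 0.06851.
Total gain g = 0.56701.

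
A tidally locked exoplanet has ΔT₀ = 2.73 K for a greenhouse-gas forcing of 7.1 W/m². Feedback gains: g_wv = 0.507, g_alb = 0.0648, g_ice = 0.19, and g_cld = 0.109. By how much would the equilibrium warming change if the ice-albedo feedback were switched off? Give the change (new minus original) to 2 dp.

-12.58 K

Original: g = 0.8708, ΔT = 2.73/(1−0.8708) = 21.1300 K.
Without ice-albedo: g' = 0.6808, ΔT' = 2.73/(1−0.6808) = 8.5526 K.
Change = 8.5526 − 21.1300 = -12.58 K.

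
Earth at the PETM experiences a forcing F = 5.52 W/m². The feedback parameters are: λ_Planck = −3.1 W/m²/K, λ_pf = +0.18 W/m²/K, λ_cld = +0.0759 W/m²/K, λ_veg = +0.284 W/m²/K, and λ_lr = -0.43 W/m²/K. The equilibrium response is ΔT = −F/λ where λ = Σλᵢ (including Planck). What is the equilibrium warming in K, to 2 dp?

1.85 K

Net feedback parameter λ = (−3.1) + (+0.18) + (+0.0759) + (+0.284) + (-0.43) = -2.9901 W/m²/K.
ΔT = −F/λ = −5.52/(-2.9901) = 1.85 K.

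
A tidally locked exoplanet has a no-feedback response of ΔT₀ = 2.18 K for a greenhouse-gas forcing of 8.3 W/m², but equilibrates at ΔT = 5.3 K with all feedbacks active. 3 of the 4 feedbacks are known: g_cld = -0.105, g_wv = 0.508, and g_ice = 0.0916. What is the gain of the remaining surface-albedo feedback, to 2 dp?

0.09

Amplification A = ΔT/ΔT₀ = 5.3/2.18 = 2.431.
Total gain g = 1 − 1/A = 1 − 1/2.431 = 0.5886.
Known gains sum to -0.105 + 0.508 + 0.0916 = 0.4946.
g_alb = 0.5886 − 0.4946 = 0.09.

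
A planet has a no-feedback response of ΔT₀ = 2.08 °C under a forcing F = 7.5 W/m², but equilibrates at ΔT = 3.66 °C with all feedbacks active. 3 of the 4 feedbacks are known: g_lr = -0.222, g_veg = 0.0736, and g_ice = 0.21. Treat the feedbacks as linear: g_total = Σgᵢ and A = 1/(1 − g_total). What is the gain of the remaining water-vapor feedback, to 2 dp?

Amplification A = ΔT/ΔT₀ = 3.66/2.08 = 1.76.
Total gain g = 1 − 1/A = 1 − 1/1.76 = 0.4318.
Known gains sum to -0.222 + 0.0736 + 0.21 = 0.0616.
g_wv = 0.4318 − 0.0616 = 0.37.

0.37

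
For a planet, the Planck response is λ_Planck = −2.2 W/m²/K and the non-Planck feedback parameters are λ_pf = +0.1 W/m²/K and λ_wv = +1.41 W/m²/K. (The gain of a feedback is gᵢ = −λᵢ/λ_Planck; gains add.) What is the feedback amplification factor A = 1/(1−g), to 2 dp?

Convert to gains: g_pf = 0.1/2.2 = 0.04545; g_wv = 1.41/2.2 = 0.6409.
Total gain g = 0.68635.
A = 1/(1 − 0.68635) = 3.19.

3.19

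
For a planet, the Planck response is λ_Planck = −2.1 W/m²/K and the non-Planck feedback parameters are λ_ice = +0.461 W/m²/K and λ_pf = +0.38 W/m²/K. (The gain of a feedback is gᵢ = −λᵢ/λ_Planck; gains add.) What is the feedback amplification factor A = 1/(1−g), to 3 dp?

Convert to gains: g_ice = 0.461/2.1 = 0.2195; g_pf = 0.38/2.1 = 0.181.
Total gain g = 0.4005.
A = 1/(1 − 0.4005) = 1.668.

1.668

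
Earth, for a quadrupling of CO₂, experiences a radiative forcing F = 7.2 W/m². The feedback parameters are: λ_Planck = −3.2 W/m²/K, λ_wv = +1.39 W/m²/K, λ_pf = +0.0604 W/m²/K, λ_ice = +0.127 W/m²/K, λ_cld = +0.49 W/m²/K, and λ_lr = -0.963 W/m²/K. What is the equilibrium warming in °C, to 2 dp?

3.44 °C

Net feedback parameter λ = (−3.2) + (+1.39) + (+0.0604) + (+0.127) + (+0.49) + (-0.963) = -2.0956 W/m²/K.
ΔT = −F/λ = −7.2/(-2.0956) = 3.44 °C.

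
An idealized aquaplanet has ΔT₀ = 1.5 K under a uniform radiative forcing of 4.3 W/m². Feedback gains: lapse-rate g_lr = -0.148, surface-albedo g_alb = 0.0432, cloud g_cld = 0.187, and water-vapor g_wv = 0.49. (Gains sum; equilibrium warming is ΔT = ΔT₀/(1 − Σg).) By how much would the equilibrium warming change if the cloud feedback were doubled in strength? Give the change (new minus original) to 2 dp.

Original: g = 0.5722, ΔT = 1.5/(1−0.5722) = 3.5063 K.
With doubled cloud: g' = 0.7592, ΔT' = 1.5/(1−0.7592) = 6.2292 K.
Change = 6.2292 − 3.5063 = 2.72 K.

2.72 K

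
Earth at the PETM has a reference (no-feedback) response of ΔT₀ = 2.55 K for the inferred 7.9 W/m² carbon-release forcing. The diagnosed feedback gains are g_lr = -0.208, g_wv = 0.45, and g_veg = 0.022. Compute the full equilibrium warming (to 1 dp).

Total gain g = -0.208 + 0.45 + 0.022 = 0.264.
Amplification A = 1/(1 − 0.264) = 1.359.
ΔT = 2.55 × 1.359 = 3.5 K.

3.5 K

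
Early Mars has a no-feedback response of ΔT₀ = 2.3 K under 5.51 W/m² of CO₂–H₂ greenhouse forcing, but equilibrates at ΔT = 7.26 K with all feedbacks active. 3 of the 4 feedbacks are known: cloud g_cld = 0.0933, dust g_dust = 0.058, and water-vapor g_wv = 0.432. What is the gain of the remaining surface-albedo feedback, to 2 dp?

0.10

Amplification A = ΔT/ΔT₀ = 7.26/2.3 = 3.157.
Total gain g = 1 − 1/A = 1 − 1/3.157 = 0.6832.
Known gains sum to 0.0933 + 0.058 + 0.432 = 0.5833.
g_alb = 0.6832 − 0.5833 = 0.10.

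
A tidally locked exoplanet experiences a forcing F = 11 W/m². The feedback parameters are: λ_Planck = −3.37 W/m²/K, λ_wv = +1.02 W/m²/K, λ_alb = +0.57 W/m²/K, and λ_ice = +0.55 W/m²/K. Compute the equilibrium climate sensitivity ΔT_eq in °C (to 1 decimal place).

Net feedback parameter λ = (−3.37) + (+1.02) + (+0.57) + (+0.55) = -1.23 W/m²/K.
ΔT = −F/λ = −11/(-1.23) = 8.9 °C.

8.9 °C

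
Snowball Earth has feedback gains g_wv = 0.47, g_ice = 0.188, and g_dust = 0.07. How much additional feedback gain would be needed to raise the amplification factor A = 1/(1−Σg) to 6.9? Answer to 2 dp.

0.13

Current total gain = 0.728.
Target gain for A = 6.9: g* = 1 − 1/6.9 = 0.8551.
Additional gain needed = 0.8551 − 0.728 = 0.13.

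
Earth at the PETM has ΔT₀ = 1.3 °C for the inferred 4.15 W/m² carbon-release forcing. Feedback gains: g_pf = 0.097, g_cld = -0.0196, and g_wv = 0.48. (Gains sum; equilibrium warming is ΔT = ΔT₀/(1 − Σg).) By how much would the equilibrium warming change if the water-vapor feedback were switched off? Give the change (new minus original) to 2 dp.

-1.53 °C

Original: g = 0.5574, ΔT = 1.3/(1−0.5574) = 2.9372 °C.
Without water-vapor: g' = 0.0774, ΔT' = 1.3/(1−0.0774) = 1.4091 °C.
Change = 1.4091 − 2.9372 = -1.53 °C.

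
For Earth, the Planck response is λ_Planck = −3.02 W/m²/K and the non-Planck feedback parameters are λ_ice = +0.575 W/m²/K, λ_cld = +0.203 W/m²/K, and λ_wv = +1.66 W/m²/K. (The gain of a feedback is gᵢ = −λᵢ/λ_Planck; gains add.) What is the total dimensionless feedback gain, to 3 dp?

0.807

Convert to gains: g_ice = 0.575/3.02 = 0.1904; g_cld = 0.203/3.02 = 0.06722; g_wv = 1.66/3.02 = 0.5497.
Total gain g = 0.80732.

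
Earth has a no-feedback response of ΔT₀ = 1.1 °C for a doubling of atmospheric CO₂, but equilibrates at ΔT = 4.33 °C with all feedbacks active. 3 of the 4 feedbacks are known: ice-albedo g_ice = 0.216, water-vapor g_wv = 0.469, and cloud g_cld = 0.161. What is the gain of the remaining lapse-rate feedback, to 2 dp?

Amplification A = ΔT/ΔT₀ = 4.33/1.1 = 3.936.
Total gain g = 1 − 1/A = 1 − 1/3.936 = 0.7459.
Known gains sum to 0.216 + 0.469 + 0.161 = 0.846.
g_lr = 0.7459 − 0.846 = -0.10.

-0.10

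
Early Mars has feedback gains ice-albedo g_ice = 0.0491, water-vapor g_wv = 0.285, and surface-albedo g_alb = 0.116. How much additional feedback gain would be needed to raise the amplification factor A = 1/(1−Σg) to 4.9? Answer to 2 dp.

0.35

Current total gain = 0.4501.
Target gain for A = 4.9: g* = 1 − 1/4.9 = 0.7959.
Additional gain needed = 0.7959 − 0.4501 = 0.35.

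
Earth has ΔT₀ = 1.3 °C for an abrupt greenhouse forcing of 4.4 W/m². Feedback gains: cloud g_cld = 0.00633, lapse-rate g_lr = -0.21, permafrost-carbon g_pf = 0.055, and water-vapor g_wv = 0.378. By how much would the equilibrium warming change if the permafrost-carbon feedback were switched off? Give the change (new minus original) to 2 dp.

-0.11 °C

Original: g = 0.22933, ΔT = 1.3/(1−0.22933) = 1.6868 °C.
Without permafrost-carbon: g' = 0.17433, ΔT' = 1.3/(1−0.17433) = 1.5745 °C.
Change = 1.5745 − 1.6868 = -0.11 °C.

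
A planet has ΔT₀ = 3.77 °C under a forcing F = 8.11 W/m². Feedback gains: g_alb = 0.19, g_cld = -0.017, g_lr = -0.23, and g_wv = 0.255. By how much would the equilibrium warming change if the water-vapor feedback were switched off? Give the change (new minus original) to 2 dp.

Original: g = 0.198, ΔT = 3.77/(1−0.198) = 4.7007 °C.
Without water-vapor: g' = -0.057, ΔT' = 3.77/(1+0.057) = 3.5667 °C.
Change = 3.5667 − 4.7007 = -1.13 °C.

-1.13 °C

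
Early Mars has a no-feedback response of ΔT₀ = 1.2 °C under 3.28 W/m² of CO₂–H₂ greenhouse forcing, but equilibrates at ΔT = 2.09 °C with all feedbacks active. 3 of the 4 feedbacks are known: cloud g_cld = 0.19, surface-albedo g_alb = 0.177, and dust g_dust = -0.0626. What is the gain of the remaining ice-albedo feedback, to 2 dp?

Amplification A = ΔT/ΔT₀ = 2.09/1.2 = 1.742.
Total gain g = 1 − 1/A = 1 − 1/1.742 = 0.4259.
Known gains sum to 0.19 + 0.177 − 0.0626 = 0.3044.
g_ice = 0.4259 − 0.3044 = 0.12.

0.12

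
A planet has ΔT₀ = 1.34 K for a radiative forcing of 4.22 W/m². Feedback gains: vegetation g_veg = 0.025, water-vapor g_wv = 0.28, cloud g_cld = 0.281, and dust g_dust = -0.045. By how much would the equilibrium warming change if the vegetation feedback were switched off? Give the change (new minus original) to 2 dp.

-0.15 K

Original: g = 0.541, ΔT = 1.34/(1−0.541) = 2.9194 K.
Without vegetation: g' = 0.516, ΔT' = 1.34/(1−0.516) = 2.7686 K.
Change = 2.7686 − 2.9194 = -0.15 K.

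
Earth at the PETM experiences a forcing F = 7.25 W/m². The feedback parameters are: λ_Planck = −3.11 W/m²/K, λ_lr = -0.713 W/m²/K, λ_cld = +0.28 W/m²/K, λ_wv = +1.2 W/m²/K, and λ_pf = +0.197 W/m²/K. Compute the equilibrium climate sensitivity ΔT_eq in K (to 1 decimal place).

3.4 K

Net feedback parameter λ = (−3.11) + (-0.713) + (+0.28) + (+1.2) + (+0.197) = -2.146 W/m²/K.
ΔT = −F/λ = −7.25/(-2.146) = 3.4 K.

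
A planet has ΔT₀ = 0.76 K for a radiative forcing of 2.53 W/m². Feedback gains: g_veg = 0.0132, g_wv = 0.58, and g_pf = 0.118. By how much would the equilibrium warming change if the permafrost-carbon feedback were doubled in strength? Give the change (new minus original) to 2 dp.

Original: g = 0.7112, ΔT = 0.76/(1−0.7112) = 2.6316 K.
With doubled permafrost-carbon: g' = 0.8292, ΔT' = 0.76/(1−0.8292) = 4.4496 K.
Change = 4.4496 − 2.6316 = 1.82 K.

1.82 K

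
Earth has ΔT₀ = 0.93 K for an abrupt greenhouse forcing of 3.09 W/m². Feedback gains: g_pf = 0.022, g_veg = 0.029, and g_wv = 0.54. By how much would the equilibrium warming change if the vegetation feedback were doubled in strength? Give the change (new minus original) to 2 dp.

Original: g = 0.591, ΔT = 0.93/(1−0.591) = 2.2738 K.
With doubled vegetation: g' = 0.62, ΔT' = 0.93/(1−0.62) = 2.4474 K.
Change = 2.4474 − 2.2738 = 0.17 K.

0.17 K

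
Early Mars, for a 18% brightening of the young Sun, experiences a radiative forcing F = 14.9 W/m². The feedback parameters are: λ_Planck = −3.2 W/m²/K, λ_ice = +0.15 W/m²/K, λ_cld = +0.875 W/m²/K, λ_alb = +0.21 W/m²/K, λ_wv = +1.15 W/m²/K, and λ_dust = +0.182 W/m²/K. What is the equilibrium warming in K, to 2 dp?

23.54 K

Net feedback parameter λ = (−3.2) + (+0.15) + (+0.875) + (+0.21) + (+1.15) + (+0.182) = -0.633 W/m²/K.
ΔT = −F/λ = −14.9/(-0.633) = 23.54 K.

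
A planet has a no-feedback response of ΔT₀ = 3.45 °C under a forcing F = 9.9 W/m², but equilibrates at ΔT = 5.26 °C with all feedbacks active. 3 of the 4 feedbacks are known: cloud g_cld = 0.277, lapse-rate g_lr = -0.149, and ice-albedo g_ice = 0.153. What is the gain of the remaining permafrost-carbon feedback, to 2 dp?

0.06

Amplification A = ΔT/ΔT₀ = 5.26/3.45 = 1.525.
Total gain g = 1 − 1/A = 1 − 1/1.525 = 0.3443.
Known gains sum to 0.277 − 0.149 + 0.153 = 0.281.
g_pf = 0.3443 − 0.281 = 0.06.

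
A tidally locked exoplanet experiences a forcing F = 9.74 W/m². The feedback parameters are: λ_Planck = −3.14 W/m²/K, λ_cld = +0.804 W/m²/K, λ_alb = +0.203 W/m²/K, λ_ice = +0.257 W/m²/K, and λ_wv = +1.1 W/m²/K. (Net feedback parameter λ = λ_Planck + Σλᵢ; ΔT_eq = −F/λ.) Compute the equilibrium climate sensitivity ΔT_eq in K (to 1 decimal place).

12.6 K

Net feedback parameter λ = (−3.14) + (+0.804) + (+0.203) + (+0.257) + (+1.1) = -0.776 W/m²/K.
ΔT = −F/λ = −9.74/(-0.776) = 12.6 K.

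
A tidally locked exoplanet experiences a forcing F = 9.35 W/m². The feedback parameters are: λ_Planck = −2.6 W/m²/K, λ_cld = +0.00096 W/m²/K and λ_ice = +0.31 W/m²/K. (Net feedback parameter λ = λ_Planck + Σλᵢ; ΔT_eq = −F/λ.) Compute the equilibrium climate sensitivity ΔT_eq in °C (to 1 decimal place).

Net feedback parameter λ = (−2.6) + (+0.00096) + (+0.31) = -2.28904 W/m²/K.
ΔT = −F/λ = −9.35/(-2.28904) = 4.1 °C.

4.1 °C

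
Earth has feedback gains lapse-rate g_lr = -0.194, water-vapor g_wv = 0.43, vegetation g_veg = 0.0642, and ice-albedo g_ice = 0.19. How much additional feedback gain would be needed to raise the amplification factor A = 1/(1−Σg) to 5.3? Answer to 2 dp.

Current total gain = 0.4902.
Target gain for A = 5.3: g* = 1 − 1/5.3 = 0.8113.
Additional gain needed = 0.8113 − 0.4902 = 0.32.

0.32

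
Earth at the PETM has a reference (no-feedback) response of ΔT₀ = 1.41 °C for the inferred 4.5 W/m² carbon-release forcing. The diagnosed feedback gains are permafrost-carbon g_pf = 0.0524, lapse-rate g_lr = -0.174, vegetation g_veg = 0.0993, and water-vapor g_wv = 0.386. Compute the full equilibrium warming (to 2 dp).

2.22 °C

Total gain g = 0.0524 − 0.174 + 0.0993 + 0.386 = 0.3637.
Amplification A = 1/(1 − 0.3637) = 1.572.
ΔT = 1.41 × 1.572 = 2.22 °C.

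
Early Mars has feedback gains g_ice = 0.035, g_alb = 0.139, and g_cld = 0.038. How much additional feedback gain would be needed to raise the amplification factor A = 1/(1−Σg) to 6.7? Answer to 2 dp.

Current total gain = 0.212.
Target gain for A = 6.7: g* = 1 − 1/6.7 = 0.8507.
Additional gain needed = 0.8507 − 0.212 = 0.64.

0.64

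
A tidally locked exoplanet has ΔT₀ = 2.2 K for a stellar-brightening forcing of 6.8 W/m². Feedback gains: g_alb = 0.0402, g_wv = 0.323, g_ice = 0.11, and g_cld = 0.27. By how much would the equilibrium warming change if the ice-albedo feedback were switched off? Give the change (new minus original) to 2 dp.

Original: g = 0.7432, ΔT = 2.2/(1−0.7432) = 8.5670 K.
Without ice-albedo: g' = 0.6332, ΔT' = 2.2/(1−0.6332) = 5.9978 K.
Change = 5.9978 − 8.5670 = -2.57 K.

-2.57 K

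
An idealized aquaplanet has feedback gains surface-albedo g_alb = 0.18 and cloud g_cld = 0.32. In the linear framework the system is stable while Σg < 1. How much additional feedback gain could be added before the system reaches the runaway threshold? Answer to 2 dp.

Current total gain = 0.18 + 0.32 = 0.5.
Margin to runaway = 1 − 0.5 = 0.50.

0.50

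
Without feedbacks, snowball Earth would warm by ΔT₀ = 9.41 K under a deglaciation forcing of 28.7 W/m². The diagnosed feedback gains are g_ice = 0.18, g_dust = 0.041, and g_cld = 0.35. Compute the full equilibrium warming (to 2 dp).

Total gain g = 0.18 + 0.041 + 0.35 = 0.571.
Amplification A = 1/(1 − 0.571) = 2.331.
ΔT = 9.41 × 2.331 = 21.93 K.

21.93 K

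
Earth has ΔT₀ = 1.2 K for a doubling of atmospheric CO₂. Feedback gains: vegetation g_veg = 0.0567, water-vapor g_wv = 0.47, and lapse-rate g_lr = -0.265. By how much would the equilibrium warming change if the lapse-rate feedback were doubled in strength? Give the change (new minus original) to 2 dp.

-0.43 K

Original: g = 0.2617, ΔT = 1.2/(1−0.2617) = 1.6254 K.
With doubled lapse-rate: g' = -0.0033, ΔT' = 1.2/(1+0.0033) = 1.1961 K.
Change = 1.1961 − 1.6254 = -0.43 K.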